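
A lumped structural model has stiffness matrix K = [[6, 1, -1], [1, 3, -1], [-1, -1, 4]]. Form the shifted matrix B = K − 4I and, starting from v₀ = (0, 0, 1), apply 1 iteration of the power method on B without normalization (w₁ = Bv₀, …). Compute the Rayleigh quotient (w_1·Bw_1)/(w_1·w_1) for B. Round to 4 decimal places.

μ ≈ 1.5000

B = K − 4I has rows (2, 1, -1); (1, -1, -1); (-1, -1, 0)
w1 = Bv₀ = (2·0 + 1·0 + (-1)·1; 1·0 + (-1)·0 + (-1)·1; (-1)·0 + (-1)·0 + 0·1) = (-1, -1, 0)
Bw1 = (-3, 0, 2)
w1·Bw1 = 3; w1·w1 = 2; μ ≈ 3/2 = 1.5000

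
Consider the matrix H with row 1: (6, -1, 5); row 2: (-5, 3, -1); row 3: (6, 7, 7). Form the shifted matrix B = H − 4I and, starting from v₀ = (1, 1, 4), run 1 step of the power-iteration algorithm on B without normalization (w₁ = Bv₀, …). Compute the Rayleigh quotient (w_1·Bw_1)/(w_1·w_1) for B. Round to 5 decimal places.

μ ≈ 7.02573

B = H − 4I has rows (2, -1, 5); (-5, -1, -1); (6, 7, 3)
w1 = Bv₀ = (2·1 + (-1)·1 + 5·4; (-5)·1 + (-1)·1 + (-1)·4; 6·1 + 7·1 + 3·4) = (21, -10, 25)
Bw1 = (177, -120, 131)
w1·Bw1 = 8192; w1·w1 = 1166; μ ≈ 8192/1166 = 7.02573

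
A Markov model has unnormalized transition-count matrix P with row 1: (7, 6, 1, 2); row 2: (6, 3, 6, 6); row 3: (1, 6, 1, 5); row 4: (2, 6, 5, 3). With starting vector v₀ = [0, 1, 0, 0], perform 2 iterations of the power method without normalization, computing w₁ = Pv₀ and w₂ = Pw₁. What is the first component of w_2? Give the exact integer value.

78

w1 = Pv₀ = (7·0 + 6·1 + 1·0 + 2·0; 6·0 + 3·1 + 6·0 + 6·0; 1·0 + 6·1 + 1·0 + 5·0; 2·0 + 6·1 + 5·0 + 3·0) = (6, 3, 6, 6)
w2 = Pw1 = (7·6 + 6·3 + 1·6 + 2·6; 6·6 + 3·3 + 6·6 + 6·6; 1·6 + 6·3 + 1·6 + 5·6; 2·6 + 6·3 + 5·6 + 3·6) = (78, 117, 60, 78)
The requested component of w2 is 78.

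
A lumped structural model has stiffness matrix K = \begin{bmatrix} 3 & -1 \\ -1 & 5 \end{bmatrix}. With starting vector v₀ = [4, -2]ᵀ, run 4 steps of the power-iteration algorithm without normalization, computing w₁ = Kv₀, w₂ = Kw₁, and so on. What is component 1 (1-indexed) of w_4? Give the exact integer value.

w1 = Kv₀ = (3·4 + (-1)·(-2); (-1)·4 + 5·(-2)) = (14, -14)
w2 = Kw1 = (3·14 + (-1)·(-14); (-1)·14 + 5·(-14)) = (56, -84)
w3 = Kw2 = (252, -476)
w4 = Kw3 = (1232, -2632)
The requested component of w4 is 1232.

1232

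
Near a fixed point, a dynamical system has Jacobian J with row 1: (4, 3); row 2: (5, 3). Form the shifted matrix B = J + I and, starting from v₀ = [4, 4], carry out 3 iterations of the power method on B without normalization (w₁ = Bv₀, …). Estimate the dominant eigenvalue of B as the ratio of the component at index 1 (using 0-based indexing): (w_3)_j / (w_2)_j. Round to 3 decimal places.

8.408

B = J + I has rows (5, 3); (5, 4)
w1 = Bv₀ = (5·4 + 3·4; 5·4 + 4·4) = (32, 36)
w2 = Bw1 = (5·32 + 3·36; 5·32 + 4·36) = (268, 304)
w3 = Bw2 = (2252, 2556)
Ratio: 2556/304 = 8.408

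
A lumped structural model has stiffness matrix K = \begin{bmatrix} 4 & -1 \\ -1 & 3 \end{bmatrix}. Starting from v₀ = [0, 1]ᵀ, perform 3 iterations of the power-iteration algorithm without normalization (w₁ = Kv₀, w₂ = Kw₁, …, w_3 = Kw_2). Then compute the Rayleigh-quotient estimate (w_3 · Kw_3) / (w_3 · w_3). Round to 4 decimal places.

4.5130

w1 = Kv₀ = (4·0 + (-1)·1; (-1)·0 + 3·1) = (-1, 3)
w2 = Kw1 = (4·(-1) + (-1)·3; (-1)·(-1) + 3·3) = (-7, 10)
w3 = Kw2 = (-38, 37)
Kw3 = (-189, 149)
w3·Kw3 = (-38)·(-189) + 37·149 = 12695; w3·w3 = (-38)·(-38) + 37·37 = 2813
λ ≈ 12695/2813 = 4.5130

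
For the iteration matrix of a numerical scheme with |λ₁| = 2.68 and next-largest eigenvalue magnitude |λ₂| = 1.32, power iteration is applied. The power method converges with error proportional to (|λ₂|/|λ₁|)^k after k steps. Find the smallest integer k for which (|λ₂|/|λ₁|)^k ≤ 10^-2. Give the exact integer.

|λ₂/λ₁| = 1.32/2.68 = 0.49254
Need k ≥ ln(10^-2) / ln(0.49254) = -4.6052 / -0.7082 ≈ 6.503
Smallest integer k satisfying the bound: 7

7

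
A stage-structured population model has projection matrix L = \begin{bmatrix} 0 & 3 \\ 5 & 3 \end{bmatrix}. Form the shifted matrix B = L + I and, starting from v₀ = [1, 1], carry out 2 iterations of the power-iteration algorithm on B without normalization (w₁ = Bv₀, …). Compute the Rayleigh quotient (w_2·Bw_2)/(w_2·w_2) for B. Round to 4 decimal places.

6.6861

B = L + I has rows (1, 3); (5, 4)
w1 = Bv₀ = (4, 9)
w2 = Bw1 = (31, 56)
Bw2 = (199, 379)
w2·Bw2 = 27393; w2·w2 = 4097; μ ≈ 27393/4097 = 6.6861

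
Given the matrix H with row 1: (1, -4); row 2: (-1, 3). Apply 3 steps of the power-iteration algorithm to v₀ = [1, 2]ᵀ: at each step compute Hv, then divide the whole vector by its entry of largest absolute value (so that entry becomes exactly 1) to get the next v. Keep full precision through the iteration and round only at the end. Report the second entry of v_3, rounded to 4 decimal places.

Hv0 = (-7.00000, 5.00000); divide by -7.00000 → v1 = (1.00000, -0.71429)
Hv1 = (3.85714, -3.14286); divide by 3.85714 → v2 = (1.00000, -0.81481)
Hv2 = (4.25926, -3.44444); divide by 4.25926 → v3 = (1.00000, -0.80870)
Requested entry of v3: 93/-115 = -0.8087

-0.8087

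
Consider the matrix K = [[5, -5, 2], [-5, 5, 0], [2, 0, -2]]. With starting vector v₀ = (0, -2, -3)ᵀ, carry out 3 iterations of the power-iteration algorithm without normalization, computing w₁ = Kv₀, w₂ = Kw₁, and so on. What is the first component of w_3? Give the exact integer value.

w1 = Kv₀ = (4, -10, 6)
w2 = Kw1 = (82, -70, -4)
w3 = Kw2 = (752, -760, 172)
The requested component of w3 is 752.

752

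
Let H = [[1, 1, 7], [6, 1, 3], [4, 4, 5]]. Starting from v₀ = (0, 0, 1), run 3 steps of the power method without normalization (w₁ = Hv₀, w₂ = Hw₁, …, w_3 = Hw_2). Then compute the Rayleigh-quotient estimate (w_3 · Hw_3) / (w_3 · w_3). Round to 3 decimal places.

w1 = Hv₀ = (7, 3, 5)
w2 = Hw1 = (45, 60, 65)
w3 = Hw2 = (560, 525, 745)
Hw3 = (6300, 6120, 8065)
w3·Hw3 = 560·6300 + 525·6120 + 745·8065 = 12749425; w3·w3 = 560·560 + 525·525 + 745·745 = 1144250
λ ≈ 12749425/1144250 = 11.142

λ ≈ 11.142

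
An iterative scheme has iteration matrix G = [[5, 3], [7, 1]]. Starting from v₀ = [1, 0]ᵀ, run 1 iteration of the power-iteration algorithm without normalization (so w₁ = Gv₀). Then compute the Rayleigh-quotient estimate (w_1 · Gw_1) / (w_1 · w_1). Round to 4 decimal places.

w1 = Gv₀ = (5·1 + 3·0; 7·1 + 1·0) = (5, 7)
Gw1 = (46, 42)
w1·Gw1 = 5·46 + 7·42 = 524; w1·w1 = 5·5 + 7·7 = 74
λ ≈ 524/74 = 7.0811

7.0811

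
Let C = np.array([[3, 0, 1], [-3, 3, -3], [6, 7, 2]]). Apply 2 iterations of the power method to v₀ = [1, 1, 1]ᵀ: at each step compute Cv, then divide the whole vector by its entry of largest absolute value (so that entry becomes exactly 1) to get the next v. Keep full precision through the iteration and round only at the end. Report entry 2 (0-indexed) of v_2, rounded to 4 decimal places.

-0.5000

Cv0 = (4.00000, -3.00000, 15.00000); divide by 15.00000 → v1 = (0.26667, -0.20000, 1.00000)
Cv1 = (1.80000, -4.40000, 2.20000); divide by -4.40000 → v2 = (-0.40909, 1.00000, -0.50000)
Requested entry of v2: 33/-66 = -0.5000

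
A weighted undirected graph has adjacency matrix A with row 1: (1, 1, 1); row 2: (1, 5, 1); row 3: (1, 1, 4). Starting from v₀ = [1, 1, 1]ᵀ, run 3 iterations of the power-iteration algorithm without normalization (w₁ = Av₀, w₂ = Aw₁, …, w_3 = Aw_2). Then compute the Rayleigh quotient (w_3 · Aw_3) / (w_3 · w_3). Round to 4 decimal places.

w1 = Av₀ = (1·1 + 1·1 + 1·1; 1·1 + 5·1 + 1·1; 1·1 + 1·1 + 4·1) = (3, 7, 6)
w2 = Aw1 = (1·3 + 1·7 + 1·6; 1·3 + 5·7 + 1·6; 1·3 + 1·7 + 4·6) = (16, 44, 34)
w3 = Aw2 = (94, 270, 196)
Aw3 = (560, 1640, 1148)
w3·Aw3 = 94·560 + 270·1640 + 196·1148 = 720448; w3·w3 = 94·94 + 270·270 + 196·196 = 120152
λ ≈ 720448/120152 = 5.9961

5.9961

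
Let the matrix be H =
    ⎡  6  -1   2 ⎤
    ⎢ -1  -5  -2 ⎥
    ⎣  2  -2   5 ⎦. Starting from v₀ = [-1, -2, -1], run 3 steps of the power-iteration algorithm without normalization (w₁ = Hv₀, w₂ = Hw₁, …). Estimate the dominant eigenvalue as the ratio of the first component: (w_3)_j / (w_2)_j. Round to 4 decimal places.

λ ≈ 6.9636

w1 = Hv₀ = (-6, 13, -3)
w2 = Hw1 = (-55, -53, -53)
w3 = Hw2 = (-383, 426, -269)
Ratio at component: -383 / -55 = 6.9636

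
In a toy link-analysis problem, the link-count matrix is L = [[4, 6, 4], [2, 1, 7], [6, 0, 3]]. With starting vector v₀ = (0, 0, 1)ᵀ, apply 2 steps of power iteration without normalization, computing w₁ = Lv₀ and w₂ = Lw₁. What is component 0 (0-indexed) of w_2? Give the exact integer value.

w1 = Lv₀ = (4, 7, 3)
w2 = Lw1 = (70, 36, 33)
The requested component of w2 is 70.

70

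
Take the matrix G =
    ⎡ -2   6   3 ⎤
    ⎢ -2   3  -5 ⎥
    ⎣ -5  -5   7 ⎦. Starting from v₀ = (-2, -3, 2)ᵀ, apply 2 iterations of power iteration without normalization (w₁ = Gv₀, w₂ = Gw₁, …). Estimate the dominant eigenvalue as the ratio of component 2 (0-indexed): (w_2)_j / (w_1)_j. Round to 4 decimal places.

w1 = Gv₀ = ((-2)·(-2) + 6·(-3) + 3·2; (-2)·(-2) + 3·(-3) + (-5)·2; (-5)·(-2) + (-5)·(-3) + 7·2) = (-8, -15, 39)
w2 = Gw1 = ((-2)·(-8) + 6·(-15) + 3·39; (-2)·(-8) + 3·(-15) + (-5)·39; (-5)·(-8) + (-5)·(-15) + 7·39) = (43, -224, 388)
Ratio at component: 388 / 39 = 9.9487

9.9487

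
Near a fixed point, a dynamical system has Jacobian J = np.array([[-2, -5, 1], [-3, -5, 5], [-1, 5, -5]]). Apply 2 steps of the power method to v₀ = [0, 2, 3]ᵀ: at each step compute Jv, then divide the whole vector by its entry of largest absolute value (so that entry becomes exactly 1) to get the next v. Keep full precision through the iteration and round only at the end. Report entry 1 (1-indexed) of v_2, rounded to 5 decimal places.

Jv0 = (-7.000000, 5.000000, -5.000000); divide by -7.000000 → v1 = (1.000000, -0.714286, 0.714286)
Jv1 = (2.285714, 4.142857, -8.142857); divide by -8.142857 → v2 = (-0.280702, -0.508772, 1.000000)
Requested entry of v2: -16/57 = -0.28070

-0.28070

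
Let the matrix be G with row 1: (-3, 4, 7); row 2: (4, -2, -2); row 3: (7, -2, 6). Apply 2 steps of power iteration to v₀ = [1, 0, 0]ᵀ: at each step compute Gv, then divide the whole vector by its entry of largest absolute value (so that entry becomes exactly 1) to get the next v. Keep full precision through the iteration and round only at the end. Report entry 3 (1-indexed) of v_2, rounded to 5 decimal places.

0.17568

Gv0 = (-3.000000, 4.000000, 7.000000); divide by 7.000000 → v1 = (-0.428571, 0.571429, 1.000000)
Gv1 = (10.571429, -4.857143, 1.857143); divide by 10.571429 → v2 = (1.000000, -0.459459, 0.175676)
Requested entry of v2: 13/74 = 0.17568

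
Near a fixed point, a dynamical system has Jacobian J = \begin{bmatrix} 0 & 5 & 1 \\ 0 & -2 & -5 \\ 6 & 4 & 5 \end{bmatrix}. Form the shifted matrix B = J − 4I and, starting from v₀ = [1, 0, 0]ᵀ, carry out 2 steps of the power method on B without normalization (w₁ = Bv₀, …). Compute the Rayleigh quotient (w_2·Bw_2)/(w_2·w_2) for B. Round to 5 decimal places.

B = J − 4I has rows (-4, 5, 1); (0, -6, -5); (6, 4, 1)
w1 = Bv₀ = (-4, 0, 6)
w2 = Bw1 = (22, -30, -18)
Bw2 = (-256, 270, -6)
w2·Bw2 = -13624; w2·w2 = 1708; μ ≈ -13624/1708 = -7.97658

μ ≈ -7.97658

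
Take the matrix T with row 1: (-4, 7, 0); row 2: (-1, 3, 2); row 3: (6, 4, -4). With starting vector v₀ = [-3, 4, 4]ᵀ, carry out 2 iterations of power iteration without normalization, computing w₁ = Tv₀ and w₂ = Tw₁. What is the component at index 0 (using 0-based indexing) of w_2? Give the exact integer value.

1

w1 = Tv₀ = ((-4)·(-3) + 7·4 + 0·4; (-1)·(-3) + 3·4 + 2·4; 6·(-3) + 4·4 + (-4)·4) = (40, 23, -18)
w2 = Tw1 = ((-4)·40 + 7·23 + 0·(-18); (-1)·40 + 3·23 + 2·(-18); 6·40 + 4·23 + (-4)·(-18)) = (1, -7, 404)
The requested component of w2 is 1.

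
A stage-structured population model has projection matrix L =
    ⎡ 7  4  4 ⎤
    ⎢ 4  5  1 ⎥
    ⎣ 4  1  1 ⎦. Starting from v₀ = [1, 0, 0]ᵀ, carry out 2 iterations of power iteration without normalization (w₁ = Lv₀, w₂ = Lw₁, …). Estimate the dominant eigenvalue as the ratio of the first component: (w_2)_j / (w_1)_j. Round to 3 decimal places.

11.571

w1 = Lv₀ = (7, 4, 4)
w2 = Lw1 = (81, 52, 36)
Ratio at component: 81 / 7 = 11.571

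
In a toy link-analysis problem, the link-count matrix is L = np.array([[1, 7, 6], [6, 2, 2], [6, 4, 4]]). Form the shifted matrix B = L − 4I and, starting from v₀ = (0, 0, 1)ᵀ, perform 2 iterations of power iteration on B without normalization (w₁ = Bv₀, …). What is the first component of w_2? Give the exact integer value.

-4

B = L − 4I has rows (-3, 7, 6); (6, -2, 2); (6, 4, 0)
w1 = Bv₀ = ((-3)·0 + 7·0 + 6·1; 6·0 + (-2)·0 + 2·1; 6·0 + 4·0 + 0·1) = (6, 2, 0)
w2 = Bw1 = ((-3)·6 + 7·2 + 6·0; 6·6 + (-2)·2 + 2·0; 6·6 + 4·2 + 0·0) = (-4, 32, 44)
Requested component of w2: -4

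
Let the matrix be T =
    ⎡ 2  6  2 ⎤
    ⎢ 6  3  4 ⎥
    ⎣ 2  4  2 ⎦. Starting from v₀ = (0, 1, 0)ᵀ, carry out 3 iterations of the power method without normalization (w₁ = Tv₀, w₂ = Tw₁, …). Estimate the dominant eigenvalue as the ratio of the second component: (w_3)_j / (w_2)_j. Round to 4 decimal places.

8.8361

w1 = Tv₀ = (6, 3, 4)
w2 = Tw1 = (38, 61, 32)
w3 = Tw2 = (506, 539, 384)
Ratio at component: 539 / 61 = 8.8361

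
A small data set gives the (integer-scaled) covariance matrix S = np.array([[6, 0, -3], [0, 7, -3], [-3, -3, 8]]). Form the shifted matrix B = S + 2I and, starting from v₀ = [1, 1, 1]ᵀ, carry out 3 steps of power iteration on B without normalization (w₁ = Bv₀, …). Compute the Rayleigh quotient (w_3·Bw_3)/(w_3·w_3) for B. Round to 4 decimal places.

μ ≈ 11.3839

B = S + 2I has rows (8, 0, -3); (0, 9, -3); (-3, -3, 10)
w1 = Bv₀ = (8·1 + 0·1 + (-3)·1; 0·1 + 9·1 + (-3)·1; (-3)·1 + (-3)·1 + 10·1) = (5, 6, 4)
w2 = Bw1 = (8·5 + 0·6 + (-3)·4; 0·5 + 9·6 + (-3)·4; (-3)·5 + (-3)·6 + 10·4) = (28, 42, 7)
w3 = Bw2 = (203, 357, -140)
Bw3 = (2044, 3633, -3080)
w3·Bw3 = 2143113; w3·w3 = 188258; μ ≈ 2143113/188258 = 11.3839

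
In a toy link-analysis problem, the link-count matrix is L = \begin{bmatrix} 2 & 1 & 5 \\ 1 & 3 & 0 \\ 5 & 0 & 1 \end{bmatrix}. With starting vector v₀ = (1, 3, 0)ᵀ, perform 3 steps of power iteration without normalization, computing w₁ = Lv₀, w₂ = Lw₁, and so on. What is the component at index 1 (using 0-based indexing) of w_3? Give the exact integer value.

w1 = Lv₀ = (2·1 + 1·3 + 5·0; 1·1 + 3·3 + 0·0; 5·1 + 0·3 + 1·0) = (5, 10, 5)
w2 = Lw1 = (2·5 + 1·10 + 5·5; 1·5 + 3·10 + 0·5; 5·5 + 0·10 + 1·5) = (45, 35, 30)
w3 = Lw2 = (275, 150, 255)
The requested component of w3 is 150.

150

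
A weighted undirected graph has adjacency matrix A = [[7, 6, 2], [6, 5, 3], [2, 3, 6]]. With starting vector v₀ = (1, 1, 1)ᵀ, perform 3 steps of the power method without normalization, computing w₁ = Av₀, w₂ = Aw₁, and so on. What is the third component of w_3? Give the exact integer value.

w1 = Av₀ = (7·1 + 6·1 + 2·1; 6·1 + 5·1 + 3·1; 2·1 + 3·1 + 6·1) = (15, 14, 11)
w2 = Aw1 = (7·15 + 6·14 + 2·11; 6·15 + 5·14 + 3·11; 2·15 + 3·14 + 6·11) = (211, 193, 138)
w3 = Aw2 = (2911, 2645, 1829)
The requested component of w3 is 1829.

1829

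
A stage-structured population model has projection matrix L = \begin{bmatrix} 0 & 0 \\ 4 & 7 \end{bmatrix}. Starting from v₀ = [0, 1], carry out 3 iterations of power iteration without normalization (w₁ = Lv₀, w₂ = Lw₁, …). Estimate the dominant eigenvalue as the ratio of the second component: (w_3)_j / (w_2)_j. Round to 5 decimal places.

7.00000

w1 = Lv₀ = (0·0 + 0·1; 4·0 + 7·1) = (0, 7)
w2 = Lw1 = (0·0 + 0·7; 4·0 + 7·7) = (0, 49)
w3 = Lw2 = (0, 343)
Ratio at component: 343 / 49 = 7.00000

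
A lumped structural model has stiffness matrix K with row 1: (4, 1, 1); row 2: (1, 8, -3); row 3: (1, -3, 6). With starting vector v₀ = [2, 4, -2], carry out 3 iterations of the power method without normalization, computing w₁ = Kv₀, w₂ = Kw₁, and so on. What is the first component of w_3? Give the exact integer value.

386

w1 = Kv₀ = (4·2 + 1·4 + 1·(-2); 1·2 + 8·4 + (-3)·(-2); 1·2 + (-3)·4 + 6·(-2)) = (10, 40, -22)
w2 = Kw1 = (4·10 + 1·40 + 1·(-22); 1·10 + 8·40 + (-3)·(-22); 1·10 + (-3)·40 + 6·(-22)) = (58, 396, -242)
w3 = Kw2 = (386, 3952, -2582)
The requested component of w3 is 386.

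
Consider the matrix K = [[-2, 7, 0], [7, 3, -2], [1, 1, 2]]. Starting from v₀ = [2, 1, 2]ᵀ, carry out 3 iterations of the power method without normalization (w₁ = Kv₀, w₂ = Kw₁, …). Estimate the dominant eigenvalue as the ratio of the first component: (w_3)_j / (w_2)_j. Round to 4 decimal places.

λ ≈ 1.7882

w1 = Kv₀ = ((-2)·2 + 7·1 + 0·2; 7·2 + 3·1 + (-2)·2; 1·2 + 1·1 + 2·2) = (3, 13, 7)
w2 = Kw1 = ((-2)·3 + 7·13 + 0·7; 7·3 + 3·13 + (-2)·7; 1·3 + 1·13 + 2·7) = (85, 46, 30)
w3 = Kw2 = (152, 673, 191)
Ratio at component: 152 / 85 = 1.7882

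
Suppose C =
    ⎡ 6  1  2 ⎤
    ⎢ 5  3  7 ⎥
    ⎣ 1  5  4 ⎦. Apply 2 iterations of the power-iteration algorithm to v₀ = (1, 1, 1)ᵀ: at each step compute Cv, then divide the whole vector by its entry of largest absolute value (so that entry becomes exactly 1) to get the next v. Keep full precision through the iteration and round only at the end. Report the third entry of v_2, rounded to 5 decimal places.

Cv0 = (9.000000, 15.000000, 10.000000); divide by 15.000000 → v1 = (0.600000, 1.000000, 0.666667)
Cv1 = (5.933333, 10.666667, 8.266667); divide by 10.666667 → v2 = (0.556250, 1.000000, 0.775000)
Requested entry of v2: 124/160 = 0.77500

0.77500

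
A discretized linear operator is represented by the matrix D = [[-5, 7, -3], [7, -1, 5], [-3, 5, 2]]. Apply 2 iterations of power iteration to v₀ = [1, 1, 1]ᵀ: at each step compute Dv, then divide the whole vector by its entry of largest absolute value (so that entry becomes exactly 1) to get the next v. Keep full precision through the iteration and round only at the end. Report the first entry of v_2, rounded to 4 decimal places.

Dv0 = (-1.00000, 11.00000, 4.00000); divide by 11.00000 → v1 = (-0.09091, 1.00000, 0.36364)
Dv1 = (6.36364, 0.18182, 6.00000); divide by 6.36364 → v2 = (1.00000, 0.02857, 0.94286)
Requested entry of v2: 70/70 = 1.0000

1.0000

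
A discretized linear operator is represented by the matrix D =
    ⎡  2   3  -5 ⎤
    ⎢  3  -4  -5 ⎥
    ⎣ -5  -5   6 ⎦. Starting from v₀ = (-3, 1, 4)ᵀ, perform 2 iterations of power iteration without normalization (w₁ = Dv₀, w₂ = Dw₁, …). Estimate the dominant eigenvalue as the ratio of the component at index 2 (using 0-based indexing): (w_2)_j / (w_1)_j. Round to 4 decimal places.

w1 = Dv₀ = (2·(-3) + 3·1 + (-5)·4; 3·(-3) + (-4)·1 + (-5)·4; (-5)·(-3) + (-5)·1 + 6·4) = (-23, -33, 34)
w2 = Dw1 = (2·(-23) + 3·(-33) + (-5)·34; 3·(-23) + (-4)·(-33) + (-5)·34; (-5)·(-23) + (-5)·(-33) + 6·34) = (-315, -107, 484)
Ratio at component: 484 / 34 = 14.2353

λ ≈ 14.2353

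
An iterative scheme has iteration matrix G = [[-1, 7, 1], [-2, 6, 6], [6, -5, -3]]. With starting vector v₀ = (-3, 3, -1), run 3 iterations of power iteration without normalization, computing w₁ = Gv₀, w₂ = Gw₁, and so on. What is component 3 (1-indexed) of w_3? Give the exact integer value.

w1 = Gv₀ = ((-1)·(-3) + 7·3 + 1·(-1); (-2)·(-3) + 6·3 + 6·(-1); 6·(-3) + (-5)·3 + (-3)·(-1)) = (23, 18, -30)
w2 = Gw1 = ((-1)·23 + 7·18 + 1·(-30); (-2)·23 + 6·18 + 6·(-30); 6·23 + (-5)·18 + (-3)·(-30)) = (73, -118, 138)
w3 = Gw2 = (-761, -26, 614)
The requested component of w3 is 614.

614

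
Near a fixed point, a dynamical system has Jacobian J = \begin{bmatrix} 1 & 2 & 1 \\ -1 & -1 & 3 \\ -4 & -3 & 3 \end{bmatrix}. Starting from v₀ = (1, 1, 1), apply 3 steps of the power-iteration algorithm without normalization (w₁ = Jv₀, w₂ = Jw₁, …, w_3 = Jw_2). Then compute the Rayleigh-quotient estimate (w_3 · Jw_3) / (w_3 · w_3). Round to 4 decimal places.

w1 = Jv₀ = (4, 1, -4)
w2 = Jw1 = (2, -17, -31)
w3 = Jw2 = (-63, -78, -50)
Jw3 = (-269, -9, 336)
w3·Jw3 = (-63)·(-269) + (-78)·(-9) + (-50)·336 = 849; w3·w3 = (-63)·(-63) + (-78)·(-78) + (-50)·(-50) = 12553
λ ≈ 849/12553 = 0.0676

0.0676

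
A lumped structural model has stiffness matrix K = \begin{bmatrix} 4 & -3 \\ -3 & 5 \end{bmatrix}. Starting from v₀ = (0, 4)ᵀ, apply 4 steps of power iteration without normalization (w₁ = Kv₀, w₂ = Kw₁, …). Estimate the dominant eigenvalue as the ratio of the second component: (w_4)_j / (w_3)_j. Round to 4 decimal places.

w1 = Kv₀ = (4·0 + (-3)·4; (-3)·0 + 5·4) = (-12, 20)
w2 = Kw1 = (4·(-12) + (-3)·20; (-3)·(-12) + 5·20) = (-108, 136)
w3 = Kw2 = (-840, 1004)
w4 = Kw3 = (-6372, 7540)
Ratio at component: 7540 / 1004 = 7.5100

7.5100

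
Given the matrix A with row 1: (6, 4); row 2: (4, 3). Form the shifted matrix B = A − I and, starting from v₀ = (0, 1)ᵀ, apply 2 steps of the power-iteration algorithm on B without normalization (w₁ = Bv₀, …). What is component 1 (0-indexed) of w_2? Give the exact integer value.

B = A − I has rows (5, 4); (4, 2)
w1 = Bv₀ = (4, 2)
w2 = Bw1 = (28, 20)
Requested component of w2: 20

20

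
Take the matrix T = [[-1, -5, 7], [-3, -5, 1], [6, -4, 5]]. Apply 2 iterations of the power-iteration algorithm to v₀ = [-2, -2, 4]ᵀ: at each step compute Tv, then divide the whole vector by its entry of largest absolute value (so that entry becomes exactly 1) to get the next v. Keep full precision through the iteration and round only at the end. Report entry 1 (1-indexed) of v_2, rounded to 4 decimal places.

Tv0 = (40.00000, 20.00000, 16.00000); divide by 40.00000 → v1 = (1.00000, 0.50000, 0.40000)
Tv1 = (-0.70000, -5.10000, 6.00000); divide by 6.00000 → v2 = (-0.11667, -0.85000, 1.00000)
Requested entry of v2: -28/240 = -0.1167

-0.1167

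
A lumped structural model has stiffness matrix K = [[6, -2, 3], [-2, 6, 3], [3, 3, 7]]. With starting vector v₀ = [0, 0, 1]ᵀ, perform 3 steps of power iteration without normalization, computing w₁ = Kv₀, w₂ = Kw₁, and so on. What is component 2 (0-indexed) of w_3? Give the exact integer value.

w1 = Kv₀ = (3, 3, 7)
w2 = Kw1 = (33, 33, 67)
w3 = Kw2 = (333, 333, 667)
The requested component of w3 is 667.

667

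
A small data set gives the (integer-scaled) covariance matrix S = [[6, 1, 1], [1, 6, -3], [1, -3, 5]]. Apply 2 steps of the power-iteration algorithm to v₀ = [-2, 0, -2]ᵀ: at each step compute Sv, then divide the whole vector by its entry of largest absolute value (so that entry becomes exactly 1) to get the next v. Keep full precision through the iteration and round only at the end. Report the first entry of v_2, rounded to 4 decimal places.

Sv0 = (-14.00000, 4.00000, -12.00000); divide by -14.00000 → v1 = (1.00000, -0.28571, 0.85714)
Sv1 = (6.57143, -3.28571, 6.14286); divide by 6.57143 → v2 = (1.00000, -0.50000, 0.93478)
Requested entry of v2: -92/-92 = 1.0000

1.0000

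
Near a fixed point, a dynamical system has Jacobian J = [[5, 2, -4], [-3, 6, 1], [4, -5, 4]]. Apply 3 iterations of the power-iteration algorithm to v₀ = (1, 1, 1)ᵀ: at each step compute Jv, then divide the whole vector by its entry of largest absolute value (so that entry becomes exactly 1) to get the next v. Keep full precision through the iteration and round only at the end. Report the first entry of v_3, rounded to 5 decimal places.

0.94937

Jv0 = (3.000000, 4.000000, 3.000000); divide by 4.000000 → v1 = (0.750000, 1.000000, 0.750000)
Jv1 = (2.750000, 4.500000, 1.000000); divide by 4.500000 → v2 = (0.611111, 1.000000, 0.222222)
Jv2 = (4.166667, 4.388889, -1.666667); divide by 4.388889 → v3 = (0.949367, 1.000000, -0.379747)
Requested entry of v3: 75/79 = 0.94937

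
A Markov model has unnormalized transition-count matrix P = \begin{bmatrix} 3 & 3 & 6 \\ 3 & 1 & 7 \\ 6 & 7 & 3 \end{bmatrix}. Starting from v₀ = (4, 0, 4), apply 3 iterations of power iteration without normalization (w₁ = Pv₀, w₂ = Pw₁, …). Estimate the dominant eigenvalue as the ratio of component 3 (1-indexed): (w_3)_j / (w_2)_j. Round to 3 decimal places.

w1 = Pv₀ = (3·4 + 3·0 + 6·4; 3·4 + 1·0 + 7·4; 6·4 + 7·0 + 3·4) = (36, 40, 36)
w2 = Pw1 = (3·36 + 3·40 + 6·36; 3·36 + 1·40 + 7·36; 6·36 + 7·40 + 3·36) = (444, 400, 604)
w3 = Pw2 = (6156, 5960, 7276)
Ratio at component: 7276 / 604 = 12.046

λ ≈ 12.046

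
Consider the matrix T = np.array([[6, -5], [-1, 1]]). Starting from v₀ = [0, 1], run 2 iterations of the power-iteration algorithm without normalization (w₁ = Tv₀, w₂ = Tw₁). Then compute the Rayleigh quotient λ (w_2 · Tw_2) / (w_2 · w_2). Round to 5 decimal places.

λ ≈ 6.85646

w1 = Tv₀ = (6·0 + (-5)·1; (-1)·0 + 1·1) = (-5, 1)
w2 = Tw1 = (6·(-5) + (-5)·1; (-1)·(-5) + 1·1) = (-35, 6)
Tw2 = (-240, 41)
w2·Tw2 = (-35)·(-240) + 6·41 = 8646; w2·w2 = (-35)·(-35) + 6·6 = 1261
λ ≈ 8646/1261 = 6.85646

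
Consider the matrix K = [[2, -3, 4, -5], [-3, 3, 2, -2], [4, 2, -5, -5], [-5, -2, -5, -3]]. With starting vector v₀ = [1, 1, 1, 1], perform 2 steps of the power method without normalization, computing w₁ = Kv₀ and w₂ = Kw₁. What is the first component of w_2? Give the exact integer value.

w1 = Kv₀ = (-2, 0, -4, -15)
w2 = Kw1 = (55, 28, 87, 75)
The requested component of w2 is 55.

55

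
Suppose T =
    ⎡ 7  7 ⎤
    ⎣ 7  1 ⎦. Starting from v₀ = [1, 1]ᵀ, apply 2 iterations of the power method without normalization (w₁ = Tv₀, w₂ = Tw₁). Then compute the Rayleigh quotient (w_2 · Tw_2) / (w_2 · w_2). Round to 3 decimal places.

w1 = Tv₀ = (7·1 + 7·1; 7·1 + 1·1) = (14, 8)
w2 = Tw1 = (7·14 + 7·8; 7·14 + 1·8) = (154, 106)
Tw2 = (1820, 1184)
w2·Tw2 = 154·1820 + 106·1184 = 405784; w2·w2 = 154·154 + 106·106 = 34952
λ ≈ 405784/34952 = 11.610

λ ≈ 11.610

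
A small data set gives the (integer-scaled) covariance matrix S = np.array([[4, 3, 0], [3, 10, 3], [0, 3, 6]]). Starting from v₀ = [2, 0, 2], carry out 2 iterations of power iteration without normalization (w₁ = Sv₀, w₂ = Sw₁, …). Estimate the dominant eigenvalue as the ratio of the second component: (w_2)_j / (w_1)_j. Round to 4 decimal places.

15.0000

w1 = Sv₀ = (8, 12, 12)
w2 = Sw1 = (68, 180, 108)
Ratio at component: 180 / 12 = 15.0000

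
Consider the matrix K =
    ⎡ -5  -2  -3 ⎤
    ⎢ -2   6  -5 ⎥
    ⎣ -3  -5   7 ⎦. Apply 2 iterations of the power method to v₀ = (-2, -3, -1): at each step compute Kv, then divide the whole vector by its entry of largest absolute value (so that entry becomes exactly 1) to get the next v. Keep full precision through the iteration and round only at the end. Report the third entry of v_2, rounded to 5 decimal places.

-0.53086

Kv0 = (19.000000, -9.000000, 14.000000); divide by 19.000000 → v1 = (1.000000, -0.473684, 0.736842)
Kv1 = (-6.263158, -8.526316, 4.526316); divide by -8.526316 → v2 = (0.734568, 1.000000, -0.530864)
Requested entry of v2: 86/-162 = -0.53086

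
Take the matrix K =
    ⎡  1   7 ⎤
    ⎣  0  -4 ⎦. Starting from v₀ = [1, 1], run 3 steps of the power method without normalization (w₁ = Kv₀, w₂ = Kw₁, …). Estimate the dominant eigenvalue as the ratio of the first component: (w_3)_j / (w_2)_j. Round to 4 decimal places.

w1 = Kv₀ = (1·1 + 7·1; 0·1 + (-4)·1) = (8, -4)
w2 = Kw1 = (1·8 + 7·(-4); 0·8 + (-4)·(-4)) = (-20, 16)
w3 = Kw2 = (92, -64)
Ratio at component: 92 / -20 = -4.6000

-4.6000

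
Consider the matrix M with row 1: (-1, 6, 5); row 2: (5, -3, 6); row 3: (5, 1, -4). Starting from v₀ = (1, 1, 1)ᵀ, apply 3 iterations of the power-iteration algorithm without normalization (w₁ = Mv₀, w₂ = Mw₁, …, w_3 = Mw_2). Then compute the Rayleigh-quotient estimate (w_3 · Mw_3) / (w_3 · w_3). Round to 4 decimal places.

w1 = Mv₀ = ((-1)·1 + 6·1 + 5·1; 5·1 + (-3)·1 + 6·1; 5·1 + 1·1 + (-4)·1) = (10, 8, 2)
w2 = Mw1 = ((-1)·10 + 6·8 + 5·2; 5·10 + (-3)·8 + 6·2; 5·10 + 1·8 + (-4)·2) = (48, 38, 50)
w3 = Mw2 = (430, 426, 78)
Mw3 = (2516, 1340, 2264)
w3·Mw3 = 430·2516 + 426·1340 + 78·2264 = 1829312; w3·w3 = 430·430 + 426·426 + 78·78 = 372460
λ ≈ 1829312/372460 = 4.9114

4.9114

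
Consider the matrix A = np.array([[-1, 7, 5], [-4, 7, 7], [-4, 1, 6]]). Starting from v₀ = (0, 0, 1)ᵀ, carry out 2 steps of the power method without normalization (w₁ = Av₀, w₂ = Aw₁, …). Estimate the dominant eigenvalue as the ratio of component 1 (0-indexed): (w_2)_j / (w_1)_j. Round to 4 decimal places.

λ ≈ 10.1429

w1 = Av₀ = ((-1)·0 + 7·0 + 5·1; (-4)·0 + 7·0 + 7·1; (-4)·0 + 1·0 + 6·1) = (5, 7, 6)
w2 = Aw1 = ((-1)·5 + 7·7 + 5·6; (-4)·5 + 7·7 + 7·6; (-4)·5 + 1·7 + 6·6) = (74, 71, 23)
Ratio at component: 71 / 7 = 10.1429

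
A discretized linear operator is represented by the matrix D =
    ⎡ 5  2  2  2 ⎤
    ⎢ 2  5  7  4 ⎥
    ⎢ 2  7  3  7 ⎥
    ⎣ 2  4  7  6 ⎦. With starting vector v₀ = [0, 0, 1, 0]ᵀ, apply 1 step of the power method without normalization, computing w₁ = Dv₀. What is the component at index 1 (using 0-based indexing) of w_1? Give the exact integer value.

7

w1 = Dv₀ = (5·0 + 2·0 + 2·1 + 2·0; 2·0 + 5·0 + 7·1 + 4·0; 2·0 + 7·0 + 3·1 + 7·0; 2·0 + 4·0 + 7·1 + 6·0) = (2, 7, 3, 7)
The requested component of w1 is 7.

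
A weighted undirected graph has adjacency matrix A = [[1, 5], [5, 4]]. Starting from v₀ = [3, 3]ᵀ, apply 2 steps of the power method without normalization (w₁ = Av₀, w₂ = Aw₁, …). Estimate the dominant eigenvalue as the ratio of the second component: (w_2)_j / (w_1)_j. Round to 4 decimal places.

7.3333

w1 = Av₀ = (18, 27)
w2 = Aw1 = (153, 198)
Ratio at component: 198 / 27 = 7.3333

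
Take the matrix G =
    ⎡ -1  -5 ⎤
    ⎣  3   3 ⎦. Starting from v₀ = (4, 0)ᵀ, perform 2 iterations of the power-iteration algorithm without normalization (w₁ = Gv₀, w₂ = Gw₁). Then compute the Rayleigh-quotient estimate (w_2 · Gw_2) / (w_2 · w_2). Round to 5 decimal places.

λ ≈ 0.34483

w1 = Gv₀ = (-4, 12)
w2 = Gw1 = (-56, 24)
Gw2 = (-64, -96)
w2·Gw2 = (-56)·(-64) + 24·(-96) = 1280; w2·w2 = (-56)·(-56) + 24·24 = 3712
λ ≈ 1280/3712 = 0.34483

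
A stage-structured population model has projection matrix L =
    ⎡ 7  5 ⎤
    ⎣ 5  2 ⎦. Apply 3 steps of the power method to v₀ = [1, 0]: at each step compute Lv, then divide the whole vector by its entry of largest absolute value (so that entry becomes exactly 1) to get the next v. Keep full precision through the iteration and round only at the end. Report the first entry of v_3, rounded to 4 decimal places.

1.0000

Lv0 = (7.00000, 5.00000); divide by 7.00000 → v1 = (1.00000, 0.71429)
Lv1 = (10.57143, 6.42857); divide by 10.57143 → v2 = (1.00000, 0.60811)
Lv2 = (10.04054, 6.21622); divide by 10.04054 → v3 = (1.00000, 0.61911)
Requested entry of v3: 743/743 = 1.0000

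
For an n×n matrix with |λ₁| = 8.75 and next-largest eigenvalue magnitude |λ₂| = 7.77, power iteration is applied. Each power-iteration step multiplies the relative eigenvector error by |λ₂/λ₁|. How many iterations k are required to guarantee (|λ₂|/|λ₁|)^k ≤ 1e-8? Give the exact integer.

156

|λ₂/λ₁| = 7.77/8.75 = 0.88800
Need k ≥ ln(1e-8) / ln(0.88800) = -18.4207 / -0.1188 ≈ 155.078
Smallest integer k satisfying the bound: 156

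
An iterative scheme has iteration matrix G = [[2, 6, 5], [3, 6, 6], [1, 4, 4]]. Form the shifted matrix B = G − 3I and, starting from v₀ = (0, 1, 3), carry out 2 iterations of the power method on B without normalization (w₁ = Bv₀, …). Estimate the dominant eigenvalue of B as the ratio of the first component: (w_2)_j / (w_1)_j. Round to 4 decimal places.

B = G − 3I has rows (-1, 6, 5); (3, 3, 6); (1, 4, 1)
w1 = Bv₀ = (21, 21, 7)
w2 = Bw1 = (140, 168, 112)
Ratio: 140/21 = 6.6667

μ ≈ 6.6667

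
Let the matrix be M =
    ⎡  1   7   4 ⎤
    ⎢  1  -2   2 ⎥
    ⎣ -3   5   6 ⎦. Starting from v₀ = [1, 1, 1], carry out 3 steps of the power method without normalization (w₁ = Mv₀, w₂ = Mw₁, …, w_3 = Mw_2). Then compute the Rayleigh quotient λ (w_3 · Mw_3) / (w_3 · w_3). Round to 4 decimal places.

2.5259

w1 = Mv₀ = (1·1 + 7·1 + 4·1; 1·1 + (-2)·1 + 2·1; (-3)·1 + 5·1 + 6·1) = (12, 1, 8)
w2 = Mw1 = (1·12 + 7·1 + 4·8; 1·12 + (-2)·1 + 2·8; (-3)·12 + 5·1 + 6·8) = (51, 26, 17)
w3 = Mw2 = (301, 33, 79)
Mw3 = (848, 393, -264)
w3·Mw3 = 301·848 + 33·393 + 79·(-264) = 247361; w3·w3 = 301·301 + 33·33 + 79·79 = 97931
λ ≈ 247361/97931 = 2.5259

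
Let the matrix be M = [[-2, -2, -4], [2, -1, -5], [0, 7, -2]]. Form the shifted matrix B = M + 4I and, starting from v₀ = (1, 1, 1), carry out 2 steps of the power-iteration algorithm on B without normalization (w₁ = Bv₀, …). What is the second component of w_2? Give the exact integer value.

-53

B = M + 4I has rows (2, -2, -4); (2, 3, -5); (0, 7, 2)
w1 = Bv₀ = (2·1 + (-2)·1 + (-4)·1; 2·1 + 3·1 + (-5)·1; 0·1 + 7·1 + 2·1) = (-4, 0, 9)
w2 = Bw1 = (2·(-4) + (-2)·0 + (-4)·9; 2·(-4) + 3·0 + (-5)·9; 0·(-4) + 7·0 + 2·9) = (-44, -53, 18)
Requested component of w2: -53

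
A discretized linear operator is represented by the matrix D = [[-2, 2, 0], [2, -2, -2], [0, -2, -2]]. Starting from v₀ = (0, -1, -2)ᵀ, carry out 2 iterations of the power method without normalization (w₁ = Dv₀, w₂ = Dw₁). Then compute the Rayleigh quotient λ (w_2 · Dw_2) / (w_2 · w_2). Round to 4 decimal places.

w1 = Dv₀ = (-2, 6, 6)
w2 = Dw1 = (16, -28, -24)
Dw2 = (-88, 136, 104)
w2·Dw2 = 16·(-88) + (-28)·136 + (-24)·104 = -7712; w2·w2 = 16·16 + (-28)·(-28) + (-24)·(-24) = 1616
λ ≈ -7712/1616 = -4.7723

-4.7723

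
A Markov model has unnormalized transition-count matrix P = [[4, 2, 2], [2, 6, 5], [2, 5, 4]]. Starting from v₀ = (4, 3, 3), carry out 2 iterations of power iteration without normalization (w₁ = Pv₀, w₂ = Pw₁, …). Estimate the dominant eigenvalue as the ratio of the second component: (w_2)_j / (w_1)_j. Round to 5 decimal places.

w1 = Pv₀ = (28, 41, 35)
w2 = Pw1 = (264, 477, 401)
Ratio at component: 477 / 41 = 11.63415

11.63415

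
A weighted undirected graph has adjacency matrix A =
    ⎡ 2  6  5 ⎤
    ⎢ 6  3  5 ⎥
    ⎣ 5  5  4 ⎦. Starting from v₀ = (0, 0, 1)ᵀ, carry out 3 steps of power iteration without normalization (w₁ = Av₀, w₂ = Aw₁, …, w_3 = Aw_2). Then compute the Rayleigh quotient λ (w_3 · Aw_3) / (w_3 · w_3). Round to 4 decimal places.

13.6798

w1 = Av₀ = (5, 5, 4)
w2 = Aw1 = (60, 65, 66)
w3 = Aw2 = (840, 885, 889)
Aw3 = (11435, 12140, 12181)
w3·Aw3 = 840·11435 + 885·12140 + 889·12181 = 31178209; w3·w3 = 840·840 + 885·885 + 889·889 = 2279146
λ ≈ 31178209/2279146 = 13.6798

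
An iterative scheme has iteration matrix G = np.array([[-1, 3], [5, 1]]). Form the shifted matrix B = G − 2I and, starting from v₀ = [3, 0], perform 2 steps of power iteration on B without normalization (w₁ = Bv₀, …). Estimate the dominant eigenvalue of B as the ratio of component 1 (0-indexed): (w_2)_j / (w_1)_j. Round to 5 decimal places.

B = G − 2I has rows (-3, 3); (5, -1)
w1 = Bv₀ = ((-3)·3 + 3·0; 5·3 + (-1)·0) = (-9, 15)
w2 = Bw1 = ((-3)·(-9) + 3·15; 5·(-9) + (-1)·15) = (72, -60)
Ratio: -60/15 = -4.00000

-4.00000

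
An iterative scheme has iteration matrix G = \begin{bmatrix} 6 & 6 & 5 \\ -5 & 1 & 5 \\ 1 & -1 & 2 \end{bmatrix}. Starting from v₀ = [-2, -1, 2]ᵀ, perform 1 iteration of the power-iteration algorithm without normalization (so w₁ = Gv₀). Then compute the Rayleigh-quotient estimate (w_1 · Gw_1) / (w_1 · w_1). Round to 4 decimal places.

1.6014

w1 = Gv₀ = (6·(-2) + 6·(-1) + 5·2; (-5)·(-2) + 1·(-1) + 5·2; 1·(-2) + (-1)·(-1) + 2·2) = (-8, 19, 3)
Gw1 = (81, 74, -21)
w1·Gw1 = (-8)·81 + 19·74 + 3·(-21) = 695; w1·w1 = (-8)·(-8) + 19·19 + 3·3 = 434
λ ≈ 695/434 = 1.6014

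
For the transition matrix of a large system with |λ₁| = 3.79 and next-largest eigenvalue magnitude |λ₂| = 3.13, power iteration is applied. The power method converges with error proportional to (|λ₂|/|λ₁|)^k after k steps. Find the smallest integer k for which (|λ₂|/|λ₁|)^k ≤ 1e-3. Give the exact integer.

|λ₂/λ₁| = 3.13/3.79 = 0.82586
Need k ≥ ln(1e-3) / ln(0.82586) = -6.9078 / -0.1913 ≈ 36.103
Smallest integer k satisfying the bound: 37

37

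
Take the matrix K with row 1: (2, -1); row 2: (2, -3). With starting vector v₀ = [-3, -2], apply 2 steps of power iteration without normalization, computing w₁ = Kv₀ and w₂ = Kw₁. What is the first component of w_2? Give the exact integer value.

w1 = Kv₀ = (2·(-3) + (-1)·(-2); 2·(-3) + (-3)·(-2)) = (-4, 0)
w2 = Kw1 = (2·(-4) + (-1)·0; 2·(-4) + (-3)·0) = (-8, -8)
The requested component of w2 is -8.

-8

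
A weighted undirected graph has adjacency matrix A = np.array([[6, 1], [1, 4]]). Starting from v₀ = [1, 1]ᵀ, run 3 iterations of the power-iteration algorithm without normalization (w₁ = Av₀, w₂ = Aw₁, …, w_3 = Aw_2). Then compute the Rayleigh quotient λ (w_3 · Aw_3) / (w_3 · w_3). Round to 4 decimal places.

λ ≈ 6.3995

w1 = Av₀ = (6·1 + 1·1; 1·1 + 4·1) = (7, 5)
w2 = Aw1 = (6·7 + 1·5; 1·7 + 4·5) = (47, 27)
w3 = Aw2 = (309, 155)
Aw3 = (2009, 929)
w3·Aw3 = 309·2009 + 155·929 = 764776; w3·w3 = 309·309 + 155·155 = 119506
λ ≈ 764776/119506 = 6.3995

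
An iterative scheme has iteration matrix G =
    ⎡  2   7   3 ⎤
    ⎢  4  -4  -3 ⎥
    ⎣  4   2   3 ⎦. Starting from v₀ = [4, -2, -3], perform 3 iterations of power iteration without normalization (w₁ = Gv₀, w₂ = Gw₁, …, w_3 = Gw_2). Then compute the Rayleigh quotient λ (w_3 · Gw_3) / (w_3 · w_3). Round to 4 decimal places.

-7.6897

w1 = Gv₀ = (-15, 33, 3)
w2 = Gw1 = (210, -201, 15)
w3 = Gw2 = (-942, 1599, 483)
Gw3 = (10758, -11613, 879)
w3·Gw3 = (-942)·10758 + 1599·(-11613) + 483·879 = -28278666; w3·w3 = (-942)·(-942) + 1599·1599 + 483·483 = 3677454
λ ≈ -28278666/3677454 = -7.6897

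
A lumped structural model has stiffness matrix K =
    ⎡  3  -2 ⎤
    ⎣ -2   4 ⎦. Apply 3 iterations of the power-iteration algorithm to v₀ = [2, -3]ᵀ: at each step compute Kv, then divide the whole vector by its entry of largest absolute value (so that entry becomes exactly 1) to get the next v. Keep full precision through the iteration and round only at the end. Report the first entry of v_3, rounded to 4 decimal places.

-0.7787

Kv0 = (12.00000, -16.00000); divide by -16.00000 → v1 = (-0.75000, 1.00000)
Kv1 = (-4.25000, 5.50000); divide by 5.50000 → v2 = (-0.77273, 1.00000)
Kv2 = (-4.31818, 5.54545); divide by 5.54545 → v3 = (-0.77869, 1.00000)
Requested entry of v3: 380/-488 = -0.7787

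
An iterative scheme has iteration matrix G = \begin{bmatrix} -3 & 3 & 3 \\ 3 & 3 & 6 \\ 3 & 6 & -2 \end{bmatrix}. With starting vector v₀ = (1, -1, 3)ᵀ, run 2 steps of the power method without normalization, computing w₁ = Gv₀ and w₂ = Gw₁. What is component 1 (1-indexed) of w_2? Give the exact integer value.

18

w1 = Gv₀ = (3, 18, -9)
w2 = Gw1 = (18, 9, 135)
The requested component of w2 is 18.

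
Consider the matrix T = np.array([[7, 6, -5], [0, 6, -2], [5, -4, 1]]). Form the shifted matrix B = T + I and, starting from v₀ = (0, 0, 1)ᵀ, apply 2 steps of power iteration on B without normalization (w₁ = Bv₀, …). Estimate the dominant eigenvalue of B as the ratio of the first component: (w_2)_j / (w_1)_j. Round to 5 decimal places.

μ ≈ 12.40000

B = T + I has rows (8, 6, -5); (0, 7, -2); (5, -4, 2)
w1 = Bv₀ = (8·0 + 6·0 + (-5)·1; 0·0 + 7·0 + (-2)·1; 5·0 + (-4)·0 + 2·1) = (-5, -2, 2)
w2 = Bw1 = (8·(-5) + 6·(-2) + (-5)·2; 0·(-5) + 7·(-2) + (-2)·2; 5·(-5) + (-4)·(-2) + 2·2) = (-62, -18, -13)
Ratio: -62/-5 = 12.40000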